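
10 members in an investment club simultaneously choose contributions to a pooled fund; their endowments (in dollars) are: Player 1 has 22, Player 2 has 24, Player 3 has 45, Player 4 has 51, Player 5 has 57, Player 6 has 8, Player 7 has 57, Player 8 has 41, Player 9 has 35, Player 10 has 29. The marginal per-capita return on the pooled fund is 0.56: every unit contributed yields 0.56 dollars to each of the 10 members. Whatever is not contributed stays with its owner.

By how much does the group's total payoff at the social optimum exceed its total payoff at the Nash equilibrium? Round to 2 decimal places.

The private return per contributed unit is 0.56 < 1 for everyone, so the Nash equilibrium is zero contribution and the group total is Σ E_j = 22 + 24 + 45 + 51 + 57 + 8 + 57 + 41 + 35 + 29 = 369.
Each contributed unit returns 5.600 to the group, so the social optimum is full contribution by everyone: group total = 5.600 × 369 = 2066.40.
Efficiency loss = (5.600 − 1) × 369 = 1697.40.

1697.40 dollars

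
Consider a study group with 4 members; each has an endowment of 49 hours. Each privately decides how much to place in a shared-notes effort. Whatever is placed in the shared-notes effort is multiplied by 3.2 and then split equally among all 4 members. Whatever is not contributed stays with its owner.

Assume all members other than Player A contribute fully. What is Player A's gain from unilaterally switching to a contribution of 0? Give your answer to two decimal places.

9.80 hours

Switching from a contribution of 49 to 0 lets Player A keep an extra 49 hours, but lowers the shared-notes effort by 49, which costs Player A their own share of that drop: 3.2/4 × 49 = 39.20.
Net gain = 49 − 39.20 = 9.80. The private return per contributed unit (0.8000) is below 1, so free-riding is indeed the best response regardless of what the others do.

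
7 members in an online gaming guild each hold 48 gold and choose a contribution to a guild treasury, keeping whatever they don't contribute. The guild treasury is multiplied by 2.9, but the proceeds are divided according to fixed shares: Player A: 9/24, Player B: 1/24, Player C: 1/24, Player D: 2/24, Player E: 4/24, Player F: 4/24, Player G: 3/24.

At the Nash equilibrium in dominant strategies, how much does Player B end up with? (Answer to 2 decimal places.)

53.80 gold

Each unit j contributes comes back to j as 2.9 × (j's share), so j prefers to contribute only if that share exceeds 1/2.9 = 0.3448; otherwise keeping the unit dominates.
Only Player A (9/24) clears that bar, contributing 48; the remaining 6 contribute 0. Total contributed: 48.
Player B keeps 48 and receives 2.9 × 48 × 1/24 = 5.80 from the guild treasury, for a payoff of 53.80.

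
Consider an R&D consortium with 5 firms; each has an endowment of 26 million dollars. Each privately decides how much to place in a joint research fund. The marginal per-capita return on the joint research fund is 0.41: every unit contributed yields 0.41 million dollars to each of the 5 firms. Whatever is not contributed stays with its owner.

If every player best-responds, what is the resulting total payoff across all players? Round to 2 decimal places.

The private return per contributed unit is 0.41 < 1, so contributing 0 is dominant for every player. At the Nash equilibrium everyone keeps their 26, and the group total is 5 × 26 = 130.

130.00 million dollars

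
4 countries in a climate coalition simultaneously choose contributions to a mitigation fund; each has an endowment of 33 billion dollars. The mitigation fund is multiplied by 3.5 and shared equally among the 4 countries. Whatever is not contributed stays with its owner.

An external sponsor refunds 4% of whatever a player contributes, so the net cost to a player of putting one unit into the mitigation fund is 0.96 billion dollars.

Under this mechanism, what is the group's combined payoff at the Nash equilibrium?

132.00 billion dollars

With the mechanism, a contributed unit returns (3.5/4) / 0.96 = 0.9115 per unit of net cost — still below 1 — so contributing 0 remains dominant for every player.
Everyone keeps their endowment and the group total is 4 × 33 = 132.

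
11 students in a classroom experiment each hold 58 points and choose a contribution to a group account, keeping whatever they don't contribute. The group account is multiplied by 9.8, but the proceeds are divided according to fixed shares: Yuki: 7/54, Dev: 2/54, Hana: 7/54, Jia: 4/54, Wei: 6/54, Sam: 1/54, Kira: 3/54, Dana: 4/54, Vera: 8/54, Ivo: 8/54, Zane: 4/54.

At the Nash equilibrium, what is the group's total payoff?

3190.00 points

For player j, contributing a unit is worthwhile iff 9.8 × (j's share) ≥ 1, i.e. iff j's share is at least 0.1020.
Yuki, Hana, Wei, Vera and Ivo clear that bar, contributing 58 each; the remaining 6 contribute 0. Total contributed: 290.
The group account pays out 9.8 × 290 = 2842.00 in total (split across the unequal shares, but the aggregate is all that matters for the group sum).
The 6 free-riders keep 58 each, adding 348. Group total = 348 + 2842.00 = 3190.00.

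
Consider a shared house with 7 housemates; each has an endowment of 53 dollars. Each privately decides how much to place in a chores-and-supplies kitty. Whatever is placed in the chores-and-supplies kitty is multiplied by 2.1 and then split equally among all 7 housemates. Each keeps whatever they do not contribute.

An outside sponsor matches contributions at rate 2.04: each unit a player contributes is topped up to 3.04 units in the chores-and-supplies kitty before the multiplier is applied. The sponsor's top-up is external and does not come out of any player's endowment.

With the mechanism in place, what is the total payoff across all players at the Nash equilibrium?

Even with the mechanism, each unit contributed returns only 2.1 × 3.04 / 7 = 0.9120 per unit of net cost, so contributing nothing is still dominant.
At the Nash equilibrium no one contributes; group total payoff = 7 × 53 = 371.

371.00 dollars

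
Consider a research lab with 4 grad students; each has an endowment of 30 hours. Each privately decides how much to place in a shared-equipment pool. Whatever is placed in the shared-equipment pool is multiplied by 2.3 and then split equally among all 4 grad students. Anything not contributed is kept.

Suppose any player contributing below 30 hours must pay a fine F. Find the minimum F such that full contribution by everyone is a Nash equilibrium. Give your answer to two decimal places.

12.75 hours

Given the others contribute fully, the best deviation is to contribute 0 (any partial contribution still incurs the fine and gives up units whose private return 0.5750 is below 1).
Deviating from 30 to 0 saves 30 hours but forfeits the deviator's share of the drop in the shared-equipment pool: 2.3/4 × 30 = 17.25.
So the deviation gain is 30 − 17.25 = 12.75, and the fine must be at least 12.75 hours to wipe it out.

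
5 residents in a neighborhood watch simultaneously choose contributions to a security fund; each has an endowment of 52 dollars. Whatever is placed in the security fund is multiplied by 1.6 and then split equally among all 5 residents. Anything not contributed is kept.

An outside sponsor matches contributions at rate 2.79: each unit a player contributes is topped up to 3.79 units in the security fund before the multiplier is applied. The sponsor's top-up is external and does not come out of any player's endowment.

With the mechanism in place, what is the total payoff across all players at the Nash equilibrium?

1576.64 dollars

Under the mechanism each unit contributed yields 1.6 × 3.79 / 5 = 1.2128 back to its contributor per unit of net cost, which exceeds 1, making full contribution the dominant choice for everyone.
At the Nash equilibrium everyone contributes 52. Group total payoff = 1.6 × 3.79 × 260 = 1576.64.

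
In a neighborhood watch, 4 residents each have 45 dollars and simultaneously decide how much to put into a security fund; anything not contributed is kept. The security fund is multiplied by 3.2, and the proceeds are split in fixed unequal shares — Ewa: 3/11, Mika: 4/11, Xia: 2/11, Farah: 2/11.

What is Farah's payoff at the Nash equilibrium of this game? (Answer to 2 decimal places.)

71.18 dollars

For player j, contributing a unit is worthwhile iff 3.2 × (j's share) ≥ 1, i.e. iff j's share is at least 0.3125.
The only share above 0.3125 is Mika's 4/11, contributing 45; the remaining 3 contribute 0. Total contributed: 45.
Farah keeps 45 and receives 3.2 × 45 × 2/11 = 26.18 from the security fund, for a payoff of 71.18.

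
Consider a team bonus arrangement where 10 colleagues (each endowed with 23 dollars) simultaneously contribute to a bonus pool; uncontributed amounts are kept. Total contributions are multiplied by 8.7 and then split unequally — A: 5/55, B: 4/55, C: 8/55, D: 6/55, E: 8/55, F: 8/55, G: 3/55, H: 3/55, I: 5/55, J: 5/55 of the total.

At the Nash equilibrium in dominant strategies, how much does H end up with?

55.74 dollars

A player with share s gets back 8.7·s per unit contributed, so full contribution is dominant for anyone with s > 1/8.7 = 0.1149 and zero contribution is dominant for anyone below.
The shares above 0.1149 belong to C, E and F, contributing 23 each; the remaining 7 contribute 0. Total contributed: 69.
H keeps 23 and receives 8.7 × 69 × 3/55 = 32.74 from the bonus pool, for a payoff of 55.74.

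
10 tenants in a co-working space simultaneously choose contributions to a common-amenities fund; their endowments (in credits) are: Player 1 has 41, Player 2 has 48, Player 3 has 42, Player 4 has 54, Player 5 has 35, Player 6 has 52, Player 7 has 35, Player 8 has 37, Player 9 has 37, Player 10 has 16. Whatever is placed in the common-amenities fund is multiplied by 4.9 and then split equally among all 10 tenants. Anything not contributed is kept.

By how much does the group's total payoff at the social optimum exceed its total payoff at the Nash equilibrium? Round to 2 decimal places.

The private return per contributed unit is 4.9/10 = 0.4900 < 1 for every player regardless of endowment, so the Nash equilibrium is zero contribution and the group total is Σ E_j = 41 + 48 + 42 + 54 + 35 + 52 + 35 + 37 + 37 + 16 = 397.
Each contributed unit returns 4.900 to the group, so the social optimum is full contribution by everyone: group total = 4.900 × 397 = 1945.30.
Efficiency loss = (4.900 − 1) × 397 = 1548.30.

1548.30 credits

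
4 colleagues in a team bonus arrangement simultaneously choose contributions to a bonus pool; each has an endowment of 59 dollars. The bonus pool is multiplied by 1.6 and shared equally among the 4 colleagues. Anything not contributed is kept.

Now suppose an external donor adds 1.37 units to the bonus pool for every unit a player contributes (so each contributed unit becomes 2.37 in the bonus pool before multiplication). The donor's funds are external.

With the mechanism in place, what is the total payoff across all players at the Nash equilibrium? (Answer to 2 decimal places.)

Even with the mechanism, each unit contributed returns only 1.6 × 2.37 / 4 = 0.9480 per unit of net cost, so contributing nothing is still dominant.
At the Nash equilibrium no one contributes; group total payoff = 4 × 59 = 236.

236.00 dollars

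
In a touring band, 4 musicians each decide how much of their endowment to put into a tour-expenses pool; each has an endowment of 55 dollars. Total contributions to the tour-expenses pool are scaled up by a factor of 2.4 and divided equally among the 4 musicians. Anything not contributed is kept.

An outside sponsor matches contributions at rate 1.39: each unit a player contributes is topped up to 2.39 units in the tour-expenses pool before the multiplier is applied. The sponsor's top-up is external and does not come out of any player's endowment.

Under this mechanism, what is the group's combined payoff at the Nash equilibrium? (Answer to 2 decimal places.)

1261.92 dollars

Under the mechanism each unit contributed yields 2.4 × 2.39 / 4 = 1.4340 back to its contributor per unit of net cost, which exceeds 1, making full contribution the dominant choice for everyone.
So the Nash equilibrium is full contribution by all 4; the group earns 2.4 × 2.39 × 220 = 1261.92.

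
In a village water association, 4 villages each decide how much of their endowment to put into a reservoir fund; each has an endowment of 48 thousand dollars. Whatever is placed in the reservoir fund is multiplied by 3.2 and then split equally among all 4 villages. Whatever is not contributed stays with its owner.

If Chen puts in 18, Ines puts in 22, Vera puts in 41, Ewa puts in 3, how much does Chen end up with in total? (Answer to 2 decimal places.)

97.20 thousand dollars

Total contributed: 18 + 22 + 41 + 3 = 84.
Each receives 3.2 × 84 / 4 = 67.20 from the reservoir fund.
Chen keeps 48 − 18 = 30, so Chen's payoff is 30 + 67.20 = 97.20.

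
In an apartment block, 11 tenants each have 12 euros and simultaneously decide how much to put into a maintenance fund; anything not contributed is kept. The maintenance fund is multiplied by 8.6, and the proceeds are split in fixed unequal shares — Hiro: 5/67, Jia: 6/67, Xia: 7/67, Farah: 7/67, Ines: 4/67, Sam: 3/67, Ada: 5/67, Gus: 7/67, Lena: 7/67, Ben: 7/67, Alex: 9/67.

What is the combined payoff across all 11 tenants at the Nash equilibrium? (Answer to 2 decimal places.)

223.20 euros

Player j's private return per contributed unit is 8.6 × (j's share). Contributing is weakly dominant for j when that share is at least 1/8.6 = 0.1163, and contributing 0 is dominant otherwise.
Alex alone (share 9/67) is above the threshold, contributing 12; the remaining 10 contribute 0. Total contributed: 12.
The maintenance fund pays out 8.6 × 12 = 103.20 in total (split across the unequal shares, but the aggregate is all that matters for the group sum).
The 10 free-riders keep 12 each, adding 120. Group total = 120 + 103.20 = 223.20.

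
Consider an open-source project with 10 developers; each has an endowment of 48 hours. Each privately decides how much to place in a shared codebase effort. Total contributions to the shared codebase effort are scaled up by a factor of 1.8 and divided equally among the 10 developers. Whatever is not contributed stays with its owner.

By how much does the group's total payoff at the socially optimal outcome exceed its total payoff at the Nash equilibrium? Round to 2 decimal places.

384.00 hours

Each contributed unit returns 1.8/10 = 0.1800 to its contributor — below 1 — so contributing 0 is dominant for every player. At the Nash equilibrium everyone keeps their 48, and the group total is 10 × 48 = 480.
Each contributed unit returns 1.800 to the group as a whole (0.1800 to each of 10 players), which exceeds 1, so the social optimum is full contribution: group total = 1.800 × 480 = 864.00.
Efficiency loss = 864.00 − 480 = 384.00.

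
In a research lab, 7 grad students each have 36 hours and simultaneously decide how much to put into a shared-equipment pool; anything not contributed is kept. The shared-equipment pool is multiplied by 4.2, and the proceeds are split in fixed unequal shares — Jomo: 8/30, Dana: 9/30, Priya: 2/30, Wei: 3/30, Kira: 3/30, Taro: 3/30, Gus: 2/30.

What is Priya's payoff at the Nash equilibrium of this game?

Player j's private return per contributed unit is 4.2 × (j's share). Contributing is weakly dominant for j when that share is at least 1/4.2 = 0.2381, and contributing 0 is dominant otherwise.
Jomo and Dana are above the threshold, contributing 36 each; the remaining 5 contribute 0. Total contributed: 72.
Priya keeps 36 and receives 4.2 × 72 × 2/30 = 20.16 from the shared-equipment pool, for a payoff of 56.16.

56.16 hours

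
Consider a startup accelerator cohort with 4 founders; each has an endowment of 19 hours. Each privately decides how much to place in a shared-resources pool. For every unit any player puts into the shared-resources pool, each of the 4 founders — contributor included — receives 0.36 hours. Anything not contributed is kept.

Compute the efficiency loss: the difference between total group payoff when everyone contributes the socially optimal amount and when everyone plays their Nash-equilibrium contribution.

The private return per contributed unit is 0.36 < 1, so contributing 0 is dominant for every player. At the Nash equilibrium everyone keeps their 19, and the group total is 4 × 19 = 76.
Each contributed unit returns 1.440 to the group as a whole (0.36 to each of 4 players), which exceeds 1, so the social optimum is full contribution: group total = 1.440 × 76 = 109.44.
Efficiency loss = 109.44 − 76 = 33.44.

33.44 hours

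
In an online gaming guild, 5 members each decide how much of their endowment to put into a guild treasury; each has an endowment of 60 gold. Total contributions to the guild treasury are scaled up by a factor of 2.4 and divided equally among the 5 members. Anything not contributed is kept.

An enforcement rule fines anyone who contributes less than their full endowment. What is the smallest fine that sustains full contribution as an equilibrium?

31.20 gold

Given the others contribute fully, the best deviation is to contribute 0 (any partial contribution still incurs the fine and gives up units whose private return 0.4800 is below 1).
Deviating from 60 to 0 saves 60 gold but forfeits the deviator's share of the drop in the guild treasury: 2.4/5 × 60 = 28.80.
So the deviation gain is 60 − 28.80 = 31.20, and the fine must be at least 31.20 gold to wipe it out.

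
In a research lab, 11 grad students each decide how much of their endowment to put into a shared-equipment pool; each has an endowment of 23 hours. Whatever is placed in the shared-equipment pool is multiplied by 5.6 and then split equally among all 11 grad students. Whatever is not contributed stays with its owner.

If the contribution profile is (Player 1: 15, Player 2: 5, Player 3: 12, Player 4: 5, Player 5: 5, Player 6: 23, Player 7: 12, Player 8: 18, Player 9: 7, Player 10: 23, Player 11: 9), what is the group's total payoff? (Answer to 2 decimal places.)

869.40 hours

Total contributed: 15 + 5 + 12 + 5 + 5 + 23 + 12 + 18 + 7 + 23 + 9 = 134; total kept: 11 × 23 − 134 = 119.
The shared-equipment pool pays out 5.6 × 134 = 750.40 in aggregate.
Group total = 119 + 750.40 = 869.40.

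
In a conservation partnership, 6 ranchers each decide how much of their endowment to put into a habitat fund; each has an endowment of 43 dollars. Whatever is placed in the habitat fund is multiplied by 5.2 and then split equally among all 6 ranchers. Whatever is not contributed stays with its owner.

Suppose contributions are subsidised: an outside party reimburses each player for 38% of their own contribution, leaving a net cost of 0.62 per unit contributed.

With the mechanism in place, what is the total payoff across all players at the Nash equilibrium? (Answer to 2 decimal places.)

1439.64 dollars

With the mechanism, a contributed unit returns (5.2/6) / 0.62 = 1.3978 per unit of net cost to the contributor — now above 1 — so contributing fully is weakly dominant for every player.
So the Nash equilibrium is full contribution by all 6; the group earns 6 × (43 × 0.38 + 5.2 × 43) = 1439.64.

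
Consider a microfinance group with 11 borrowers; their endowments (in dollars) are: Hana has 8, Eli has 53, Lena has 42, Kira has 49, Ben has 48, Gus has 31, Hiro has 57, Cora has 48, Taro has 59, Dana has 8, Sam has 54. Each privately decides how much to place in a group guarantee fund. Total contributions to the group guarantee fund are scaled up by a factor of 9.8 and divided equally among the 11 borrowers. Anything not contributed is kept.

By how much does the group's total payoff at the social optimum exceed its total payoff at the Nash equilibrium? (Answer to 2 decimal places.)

The private return per contributed unit is 9.8/11 = 0.8909 < 1 for every player regardless of endowment, so the Nash equilibrium is zero contribution and the group total is Σ E_j = 8 + 53 + 42 + 49 + 48 + 31 + 57 + 48 + 59 + 8 + 54 = 457.
Each contributed unit returns 9.800 to the group, so the social optimum is full contribution by everyone: group total = 9.800 × 457 = 4478.60.
Efficiency loss = (9.800 − 1) × 457 = 4021.60.

4021.60 dollars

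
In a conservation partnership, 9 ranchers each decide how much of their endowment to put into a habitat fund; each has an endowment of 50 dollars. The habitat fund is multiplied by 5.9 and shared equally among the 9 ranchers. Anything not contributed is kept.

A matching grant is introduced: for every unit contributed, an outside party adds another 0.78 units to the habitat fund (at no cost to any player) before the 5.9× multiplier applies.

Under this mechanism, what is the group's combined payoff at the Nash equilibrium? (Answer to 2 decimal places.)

With the mechanism, a contributed unit returns 5.9 × 1.78 / 9 = 1.1669 per unit of net cost to the contributor — now above 1 — so contributing fully is weakly dominant for every player.
At the Nash equilibrium everyone contributes 50. Group total payoff = 5.9 × 1.78 × 450 = 4725.90.

4725.90 dollars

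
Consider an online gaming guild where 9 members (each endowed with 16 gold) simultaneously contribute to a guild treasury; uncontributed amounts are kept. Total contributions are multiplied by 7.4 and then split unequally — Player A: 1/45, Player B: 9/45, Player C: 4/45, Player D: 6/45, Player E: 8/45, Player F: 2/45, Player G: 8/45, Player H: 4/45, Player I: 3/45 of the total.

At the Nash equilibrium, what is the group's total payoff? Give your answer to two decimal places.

Player j's private return per contributed unit is 7.4 × (j's share). Contributing is weakly dominant for j when that share is at least 1/7.4 = 0.1351, and contributing 0 is dominant otherwise.
The shares above 0.1351 belong to Player B, Player E and Player G, contributing 16 each; the remaining 6 contribute 0. Total contributed: 48.
The guild treasury pays out 7.4 × 48 = 355.20 in total (split across the unequal shares, but the aggregate is all that matters for the group sum).
The 6 free-riders keep 16 each, adding 96. Group total = 96 + 355.20 = 451.20.

451.20 gold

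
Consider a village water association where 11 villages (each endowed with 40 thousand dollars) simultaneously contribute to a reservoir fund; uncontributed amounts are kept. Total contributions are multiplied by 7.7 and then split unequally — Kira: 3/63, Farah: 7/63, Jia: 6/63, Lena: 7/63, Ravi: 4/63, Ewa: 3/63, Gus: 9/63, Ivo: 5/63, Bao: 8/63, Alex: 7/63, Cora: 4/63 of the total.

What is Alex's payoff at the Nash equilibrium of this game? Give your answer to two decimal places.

Each unit j contributes comes back to j as 7.7 × (j's share), so j prefers to contribute only if that share exceeds 1/7.7 = 0.1299; otherwise keeping the unit dominates.
The only share above 0.1299 is Gus's 9/63, contributing 40; the remaining 10 contribute 0. Total contributed: 40.
Alex keeps 40 and receives 7.7 × 40 × 7/63 = 34.22 from the reservoir fund, for a payoff of 74.22.

74.22 thousand dollars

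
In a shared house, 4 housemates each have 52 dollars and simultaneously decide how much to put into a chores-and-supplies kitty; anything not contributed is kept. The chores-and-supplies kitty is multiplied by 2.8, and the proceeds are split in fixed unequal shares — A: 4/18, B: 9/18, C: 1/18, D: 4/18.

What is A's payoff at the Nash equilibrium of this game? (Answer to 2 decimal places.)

Each unit j contributes comes back to j as 2.8 × (j's share), so j prefers to contribute only if that share exceeds 1/2.8 = 0.3571; otherwise keeping the unit dominates.
The only share above 0.3571 is B's 9/18, contributing 52; the remaining 3 contribute 0. Total contributed: 52.
A keeps 52 and receives 2.8 × 52 × 4/18 = 32.36 from the chores-and-supplies kitty, for a payoff of 84.36.

84.36 dollars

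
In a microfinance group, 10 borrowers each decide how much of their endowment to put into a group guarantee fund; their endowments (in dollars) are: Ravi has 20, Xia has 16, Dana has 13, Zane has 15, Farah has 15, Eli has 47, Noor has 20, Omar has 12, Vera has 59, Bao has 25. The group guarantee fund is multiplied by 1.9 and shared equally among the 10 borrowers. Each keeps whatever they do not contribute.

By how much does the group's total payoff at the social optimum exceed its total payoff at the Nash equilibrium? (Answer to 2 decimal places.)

217.80 dollars

The private return per contributed unit is 1.9/10 = 0.1900 < 1 for every player regardless of endowment, so the Nash equilibrium is zero contribution and the group total is Σ E_j = 20 + 16 + 13 + 15 + 15 + 47 + 20 + 12 + 59 + 25 = 242.
Each contributed unit returns 1.900 to the group, so the social optimum is full contribution by everyone: group total = 1.900 × 242 = 459.80.
Efficiency loss = (1.900 − 1) × 242 = 217.80.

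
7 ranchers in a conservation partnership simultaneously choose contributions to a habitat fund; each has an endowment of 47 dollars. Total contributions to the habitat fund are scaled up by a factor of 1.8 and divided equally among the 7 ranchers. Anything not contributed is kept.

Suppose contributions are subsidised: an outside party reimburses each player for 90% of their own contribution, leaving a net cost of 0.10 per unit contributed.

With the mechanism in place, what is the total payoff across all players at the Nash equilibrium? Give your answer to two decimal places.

Under the mechanism each unit contributed yields (1.8/7) / 0.10 = 2.5714 back to its contributor per unit of net cost, which exceeds 1, making full contribution the dominant choice for everyone.
At the Nash equilibrium everyone contributes 47. Group total payoff = 7 × (47 × 0.90 + 1.8 × 47) = 888.30.

888.30 dollars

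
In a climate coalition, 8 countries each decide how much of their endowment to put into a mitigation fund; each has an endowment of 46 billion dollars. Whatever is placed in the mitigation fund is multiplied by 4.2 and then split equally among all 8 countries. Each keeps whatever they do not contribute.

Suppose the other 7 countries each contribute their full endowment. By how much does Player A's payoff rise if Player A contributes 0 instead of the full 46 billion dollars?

Switching from a contribution of 46 to 0 lets Player A keep an extra 46 billion dollars, but lowers the mitigation fund by 46, which costs Player A their own share of that drop: 4.2/8 × 46 = 24.15.
Net gain = 46 − 24.15 = 21.85. The private return per contributed unit (0.5250) is below 1, so free-riding is indeed the best response regardless of what the others do.

21.85 billion dollars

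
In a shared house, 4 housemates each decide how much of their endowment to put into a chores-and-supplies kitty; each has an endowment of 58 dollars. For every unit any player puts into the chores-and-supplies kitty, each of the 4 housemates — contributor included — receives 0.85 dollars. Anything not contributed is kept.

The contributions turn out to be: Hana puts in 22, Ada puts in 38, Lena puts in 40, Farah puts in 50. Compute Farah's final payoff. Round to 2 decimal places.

Total contributed: 22 + 38 + 40 + 50 = 150.
Each receives 0.85 × 150 = 127.50 from the chores-and-supplies kitty.
Farah keeps 58 − 50 = 8, so Farah's payoff is 8 + 127.50 = 135.50.

135.50 dollars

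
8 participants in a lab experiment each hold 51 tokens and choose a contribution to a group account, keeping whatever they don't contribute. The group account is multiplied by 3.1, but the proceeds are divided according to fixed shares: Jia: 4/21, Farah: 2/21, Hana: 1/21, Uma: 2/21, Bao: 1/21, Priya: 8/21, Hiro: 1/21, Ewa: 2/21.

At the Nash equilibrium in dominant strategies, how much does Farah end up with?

66.06 tokens

Player j's private return per contributed unit is 3.1 × (j's share). Contributing is weakly dominant for j when that share is at least 1/3.1 = 0.3226, and contributing 0 is dominant otherwise.
Priya alone (share 8/21) is above the threshold, contributing 51; the remaining 7 contribute 0. Total contributed: 51.
Farah keeps 51 and receives 3.1 × 51 × 2/21 = 15.06 from the group account, for a payoff of 66.06.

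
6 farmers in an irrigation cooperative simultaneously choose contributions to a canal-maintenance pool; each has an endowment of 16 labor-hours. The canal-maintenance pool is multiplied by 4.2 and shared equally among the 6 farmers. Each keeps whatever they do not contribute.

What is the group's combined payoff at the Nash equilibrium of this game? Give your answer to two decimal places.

96.00 labor-hours

Each contributed unit returns 4.2/6 = 0.7000 to its contributor — below 1 — so contributing 0 is dominant for every player. At the Nash equilibrium everyone keeps their 16, and the group total is 6 × 16 = 96.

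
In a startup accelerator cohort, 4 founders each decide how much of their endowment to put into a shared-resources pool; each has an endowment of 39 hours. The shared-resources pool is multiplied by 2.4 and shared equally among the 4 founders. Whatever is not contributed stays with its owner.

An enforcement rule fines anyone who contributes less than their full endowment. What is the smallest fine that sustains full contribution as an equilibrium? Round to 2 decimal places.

15.60 hours

Given the others contribute fully, the best deviation is to contribute 0 (any partial contribution still incurs the fine and gives up units whose private return 0.6000 is below 1).
Deviating from 39 to 0 saves 39 hours but forfeits the deviator's share of the drop in the shared-resources pool: 2.4/4 × 39 = 23.40.
So the deviation gain is 39 − 23.40 = 15.60, and the fine must be at least 15.60 hours to wipe it out.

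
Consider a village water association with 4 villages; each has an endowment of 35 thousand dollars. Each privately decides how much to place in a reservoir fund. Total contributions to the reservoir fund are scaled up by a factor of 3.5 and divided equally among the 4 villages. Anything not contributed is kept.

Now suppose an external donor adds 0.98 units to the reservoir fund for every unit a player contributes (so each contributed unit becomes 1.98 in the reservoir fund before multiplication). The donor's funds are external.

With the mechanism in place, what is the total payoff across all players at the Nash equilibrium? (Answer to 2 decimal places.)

The effective private return per unit is now 3.5 × 1.98 / 4 = 1.7325 > 1, so every player's dominant strategy flips to full contribution.
So the Nash equilibrium is full contribution by all 4; the group earns 3.5 × 1.98 × 140 = 970.20.

970.20 thousand dollars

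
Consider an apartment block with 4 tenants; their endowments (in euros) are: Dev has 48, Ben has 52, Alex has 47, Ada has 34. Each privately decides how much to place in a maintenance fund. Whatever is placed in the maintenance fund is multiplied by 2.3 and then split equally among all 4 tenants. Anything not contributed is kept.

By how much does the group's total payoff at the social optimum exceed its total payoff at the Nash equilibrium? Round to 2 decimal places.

The private return per contributed unit is 2.3/4 = 0.5750 < 1 for every player regardless of endowment, so the Nash equilibrium is zero contribution and the group total is Σ E_j = 48 + 52 + 47 + 34 = 181.
Each contributed unit returns 2.300 to the group, so the social optimum is full contribution by everyone: group total = 2.300 × 181 = 416.30.
Efficiency loss = (2.300 − 1) × 181 = 235.30.

235.30 euros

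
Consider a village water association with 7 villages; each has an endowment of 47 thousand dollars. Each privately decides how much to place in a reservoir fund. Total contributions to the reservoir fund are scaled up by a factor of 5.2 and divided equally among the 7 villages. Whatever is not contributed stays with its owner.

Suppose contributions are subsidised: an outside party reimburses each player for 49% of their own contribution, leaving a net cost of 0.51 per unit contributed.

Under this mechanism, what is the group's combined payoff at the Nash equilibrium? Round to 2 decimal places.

1872.01 thousand dollars

With the mechanism, a contributed unit returns (5.2/7) / 0.51 = 1.4566 per unit of net cost to the contributor — now above 1 — so contributing fully is weakly dominant for every player.
So the Nash equilibrium is full contribution by all 7; the group earns 7 × (47 × 0.49 + 5.2 × 47) = 1872.01.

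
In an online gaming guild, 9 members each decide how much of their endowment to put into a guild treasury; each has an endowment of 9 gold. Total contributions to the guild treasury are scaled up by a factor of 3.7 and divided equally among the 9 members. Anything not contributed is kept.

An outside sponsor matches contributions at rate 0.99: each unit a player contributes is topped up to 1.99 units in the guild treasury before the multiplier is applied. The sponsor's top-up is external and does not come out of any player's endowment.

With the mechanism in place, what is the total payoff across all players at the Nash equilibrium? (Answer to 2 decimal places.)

With the mechanism, a contributed unit returns 3.7 × 1.99 / 9 = 0.8181 per unit of net cost — still below 1 — so contributing 0 remains dominant for every player.
At the Nash equilibrium no one contributes; group total payoff = 9 × 9 = 81.

81.00 gold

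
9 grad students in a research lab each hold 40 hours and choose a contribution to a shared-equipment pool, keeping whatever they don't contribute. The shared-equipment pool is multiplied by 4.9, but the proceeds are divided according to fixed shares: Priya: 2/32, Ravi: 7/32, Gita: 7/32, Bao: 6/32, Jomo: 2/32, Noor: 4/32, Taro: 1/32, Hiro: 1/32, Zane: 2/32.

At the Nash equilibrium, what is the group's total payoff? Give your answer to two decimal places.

A player with share s gets back 4.9·s per unit contributed, so full contribution is dominant for anyone with s > 1/4.9 = 0.2041 and zero contribution is dominant for anyone below.
The shares above 0.2041 belong to Ravi and Gita, contributing 40 each; the remaining 7 contribute 0. Total contributed: 80.
The shared-equipment pool pays out 4.9 × 80 = 392.00 in total (split across the unequal shares, but the aggregate is all that matters for the group sum).
The 7 free-riders keep 40 each, adding 280. Group total = 280 + 392.00 = 672.00.

672.00 hours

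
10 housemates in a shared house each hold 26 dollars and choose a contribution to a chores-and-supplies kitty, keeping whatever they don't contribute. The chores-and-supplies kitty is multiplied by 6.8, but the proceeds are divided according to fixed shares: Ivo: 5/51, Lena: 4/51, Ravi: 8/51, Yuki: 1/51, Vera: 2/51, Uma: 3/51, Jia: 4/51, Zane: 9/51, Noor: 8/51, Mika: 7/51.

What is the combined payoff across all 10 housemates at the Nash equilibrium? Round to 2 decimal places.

Each unit j contributes comes back to j as 6.8 × (j's share), so j prefers to contribute only if that share exceeds 1/6.8 = 0.1471; otherwise keeping the unit dominates.
The shares above 0.1471 belong to Ravi, Zane and Noor, contributing 26 each; the remaining 7 contribute 0. Total contributed: 78.
The chores-and-supplies kitty pays out 6.8 × 78 = 530.40 in total (split across the unequal shares, but the aggregate is all that matters for the group sum).
The 7 free-riders keep 26 each, adding 182. Group total = 182 + 530.40 = 712.40.

712.40 dollars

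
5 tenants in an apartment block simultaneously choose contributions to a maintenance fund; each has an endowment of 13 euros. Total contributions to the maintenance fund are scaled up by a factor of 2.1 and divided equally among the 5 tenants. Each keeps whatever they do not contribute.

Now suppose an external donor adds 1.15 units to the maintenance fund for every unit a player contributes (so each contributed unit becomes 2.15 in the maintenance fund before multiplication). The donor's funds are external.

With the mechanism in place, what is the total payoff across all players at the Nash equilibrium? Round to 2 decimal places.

The effective private return is 2.1 × 2.15 / 5 = 0.9030, which is still under 1, so the mechanism doesn't change anyone's dominant strategy: zero contribution.
At the Nash equilibrium no one contributes; group total payoff = 5 × 13 = 65.

65.00 euros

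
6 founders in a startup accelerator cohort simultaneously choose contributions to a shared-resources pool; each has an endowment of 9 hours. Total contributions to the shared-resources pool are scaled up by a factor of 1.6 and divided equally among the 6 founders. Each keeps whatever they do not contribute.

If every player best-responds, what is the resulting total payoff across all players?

Each contributed unit returns 1.6/6 = 0.2667 to its contributor — below 1 — so contributing 0 is dominant for every player. At the Nash equilibrium everyone keeps their 9, and the group total is 6 × 9 = 54.

54.00 hours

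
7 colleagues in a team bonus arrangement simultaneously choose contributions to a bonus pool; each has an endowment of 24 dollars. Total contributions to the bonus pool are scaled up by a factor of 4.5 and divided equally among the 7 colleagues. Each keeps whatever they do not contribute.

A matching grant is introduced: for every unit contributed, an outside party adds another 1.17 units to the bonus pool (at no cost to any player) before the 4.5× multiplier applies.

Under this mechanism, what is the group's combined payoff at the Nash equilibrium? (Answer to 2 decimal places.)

Under the mechanism each unit contributed yields 4.5 × 2.17 / 7 = 1.3950 back to its contributor per unit of net cost, which exceeds 1, making full contribution the dominant choice for everyone.
At the Nash equilibrium everyone contributes 24. Group total payoff = 4.5 × 2.17 × 168 = 1640.52.

1640.52 dollars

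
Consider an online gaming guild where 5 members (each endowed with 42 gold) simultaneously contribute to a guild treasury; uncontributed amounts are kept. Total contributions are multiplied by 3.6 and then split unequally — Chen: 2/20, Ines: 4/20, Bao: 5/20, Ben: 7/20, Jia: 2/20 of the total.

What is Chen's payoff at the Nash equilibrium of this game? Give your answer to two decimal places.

A player with share s gets back 3.6·s per unit contributed, so full contribution is dominant for anyone with s > 1/3.6 = 0.2778 and zero contribution is dominant for anyone below.
Only Ben (7/20) clears that bar, contributing 42; the remaining 4 contribute 0. Total contributed: 42.
Chen keeps 42 and receives 3.6 × 42 × 2/20 = 15.12 from the guild treasury, for a payoff of 57.12.

57.12 gold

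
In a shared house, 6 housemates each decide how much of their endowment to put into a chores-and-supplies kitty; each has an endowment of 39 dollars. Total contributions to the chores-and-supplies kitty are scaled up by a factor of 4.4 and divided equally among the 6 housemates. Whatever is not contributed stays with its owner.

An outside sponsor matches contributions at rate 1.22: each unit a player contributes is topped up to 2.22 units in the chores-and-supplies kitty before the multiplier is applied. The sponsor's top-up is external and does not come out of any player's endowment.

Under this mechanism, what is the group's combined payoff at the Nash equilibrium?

2285.71 dollars

The effective private return per unit is now 4.4 × 2.22 / 6 = 1.6280 > 1, so every player's dominant strategy flips to full contribution.
At the Nash equilibrium everyone contributes 39. Group total payoff = 4.4 × 2.22 × 234 = 2285.71.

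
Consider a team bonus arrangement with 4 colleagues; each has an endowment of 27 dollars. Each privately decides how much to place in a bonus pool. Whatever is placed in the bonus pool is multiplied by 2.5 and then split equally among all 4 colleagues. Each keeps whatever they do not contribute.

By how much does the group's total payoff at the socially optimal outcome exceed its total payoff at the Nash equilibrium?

162.00 dollars

Each contributed unit returns 2.5/4 = 0.6250 to its contributor — below 1 — so contributing 0 is dominant for every player. At the Nash equilibrium everyone keeps their 27, and the group total is 4 × 27 = 108.
Each contributed unit returns 2.500 to the group as a whole (0.6250 to each of 4 players), which exceeds 1, so the social optimum is full contribution: group total = 2.500 × 108 = 270.00.
Efficiency loss = 270.00 − 108 = 162.00.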